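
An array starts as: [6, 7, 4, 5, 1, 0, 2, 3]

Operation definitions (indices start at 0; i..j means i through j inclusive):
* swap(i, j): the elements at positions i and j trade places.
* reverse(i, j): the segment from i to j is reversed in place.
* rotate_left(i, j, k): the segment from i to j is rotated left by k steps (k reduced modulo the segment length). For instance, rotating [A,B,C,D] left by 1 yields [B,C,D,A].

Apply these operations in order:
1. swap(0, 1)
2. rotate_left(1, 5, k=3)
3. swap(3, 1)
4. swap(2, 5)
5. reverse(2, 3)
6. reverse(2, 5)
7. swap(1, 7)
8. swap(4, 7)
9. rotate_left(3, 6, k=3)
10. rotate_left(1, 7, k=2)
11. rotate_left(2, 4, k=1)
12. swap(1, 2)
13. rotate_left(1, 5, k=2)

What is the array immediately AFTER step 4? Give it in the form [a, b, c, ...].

After 1 (swap(0, 1)): [7, 6, 4, 5, 1, 0, 2, 3]
After 2 (rotate_left(1, 5, k=3)): [7, 1, 0, 6, 4, 5, 2, 3]
After 3 (swap(3, 1)): [7, 6, 0, 1, 4, 5, 2, 3]
After 4 (swap(2, 5)): [7, 6, 5, 1, 4, 0, 2, 3]

Answer: [7, 6, 5, 1, 4, 0, 2, 3]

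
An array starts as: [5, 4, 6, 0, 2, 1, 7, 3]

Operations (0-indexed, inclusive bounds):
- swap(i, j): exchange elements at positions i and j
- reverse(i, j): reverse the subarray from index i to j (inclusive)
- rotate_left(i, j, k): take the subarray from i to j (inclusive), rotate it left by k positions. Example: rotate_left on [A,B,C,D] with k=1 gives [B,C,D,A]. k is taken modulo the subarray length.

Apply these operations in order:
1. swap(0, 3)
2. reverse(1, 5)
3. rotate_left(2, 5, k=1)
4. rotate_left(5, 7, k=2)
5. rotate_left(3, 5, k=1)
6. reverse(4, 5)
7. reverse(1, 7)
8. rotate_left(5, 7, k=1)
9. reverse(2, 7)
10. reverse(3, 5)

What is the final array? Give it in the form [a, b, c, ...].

After 1 (swap(0, 3)): [0, 4, 6, 5, 2, 1, 7, 3]
After 2 (reverse(1, 5)): [0, 1, 2, 5, 6, 4, 7, 3]
After 3 (rotate_left(2, 5, k=1)): [0, 1, 5, 6, 4, 2, 7, 3]
After 4 (rotate_left(5, 7, k=2)): [0, 1, 5, 6, 4, 3, 2, 7]
After 5 (rotate_left(3, 5, k=1)): [0, 1, 5, 4, 3, 6, 2, 7]
After 6 (reverse(4, 5)): [0, 1, 5, 4, 6, 3, 2, 7]
After 7 (reverse(1, 7)): [0, 7, 2, 3, 6, 4, 5, 1]
After 8 (rotate_left(5, 7, k=1)): [0, 7, 2, 3, 6, 5, 1, 4]
After 9 (reverse(2, 7)): [0, 7, 4, 1, 5, 6, 3, 2]
After 10 (reverse(3, 5)): [0, 7, 4, 6, 5, 1, 3, 2]

Answer: [0, 7, 4, 6, 5, 1, 3, 2]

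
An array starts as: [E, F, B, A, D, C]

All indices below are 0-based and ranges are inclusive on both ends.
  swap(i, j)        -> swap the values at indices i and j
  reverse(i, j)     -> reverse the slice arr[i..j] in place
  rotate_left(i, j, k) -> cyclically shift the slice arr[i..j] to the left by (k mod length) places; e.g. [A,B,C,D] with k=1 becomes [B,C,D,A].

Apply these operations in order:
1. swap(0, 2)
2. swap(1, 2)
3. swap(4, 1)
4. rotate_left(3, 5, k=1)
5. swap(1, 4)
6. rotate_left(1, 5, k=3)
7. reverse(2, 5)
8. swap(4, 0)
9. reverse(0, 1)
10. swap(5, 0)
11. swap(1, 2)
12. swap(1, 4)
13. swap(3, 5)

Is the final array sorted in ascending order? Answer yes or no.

Answer: yes

Derivation:
After 1 (swap(0, 2)): [B, F, E, A, D, C]
After 2 (swap(1, 2)): [B, E, F, A, D, C]
After 3 (swap(4, 1)): [B, D, F, A, E, C]
After 4 (rotate_left(3, 5, k=1)): [B, D, F, E, C, A]
After 5 (swap(1, 4)): [B, C, F, E, D, A]
After 6 (rotate_left(1, 5, k=3)): [B, D, A, C, F, E]
After 7 (reverse(2, 5)): [B, D, E, F, C, A]
After 8 (swap(4, 0)): [C, D, E, F, B, A]
After 9 (reverse(0, 1)): [D, C, E, F, B, A]
After 10 (swap(5, 0)): [A, C, E, F, B, D]
After 11 (swap(1, 2)): [A, E, C, F, B, D]
After 12 (swap(1, 4)): [A, B, C, F, E, D]
After 13 (swap(3, 5)): [A, B, C, D, E, F]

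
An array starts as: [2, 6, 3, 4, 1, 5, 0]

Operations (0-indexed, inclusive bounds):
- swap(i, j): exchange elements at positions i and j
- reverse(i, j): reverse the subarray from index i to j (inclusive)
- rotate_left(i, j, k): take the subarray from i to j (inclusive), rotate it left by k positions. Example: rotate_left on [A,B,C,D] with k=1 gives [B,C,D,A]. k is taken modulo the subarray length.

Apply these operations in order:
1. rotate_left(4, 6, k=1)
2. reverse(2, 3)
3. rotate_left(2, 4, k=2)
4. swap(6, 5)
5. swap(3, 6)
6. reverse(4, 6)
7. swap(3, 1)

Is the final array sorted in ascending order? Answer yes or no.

After 1 (rotate_left(4, 6, k=1)): [2, 6, 3, 4, 5, 0, 1]
After 2 (reverse(2, 3)): [2, 6, 4, 3, 5, 0, 1]
After 3 (rotate_left(2, 4, k=2)): [2, 6, 5, 4, 3, 0, 1]
After 4 (swap(6, 5)): [2, 6, 5, 4, 3, 1, 0]
After 5 (swap(3, 6)): [2, 6, 5, 0, 3, 1, 4]
After 6 (reverse(4, 6)): [2, 6, 5, 0, 4, 1, 3]
After 7 (swap(3, 1)): [2, 0, 5, 6, 4, 1, 3]

Answer: no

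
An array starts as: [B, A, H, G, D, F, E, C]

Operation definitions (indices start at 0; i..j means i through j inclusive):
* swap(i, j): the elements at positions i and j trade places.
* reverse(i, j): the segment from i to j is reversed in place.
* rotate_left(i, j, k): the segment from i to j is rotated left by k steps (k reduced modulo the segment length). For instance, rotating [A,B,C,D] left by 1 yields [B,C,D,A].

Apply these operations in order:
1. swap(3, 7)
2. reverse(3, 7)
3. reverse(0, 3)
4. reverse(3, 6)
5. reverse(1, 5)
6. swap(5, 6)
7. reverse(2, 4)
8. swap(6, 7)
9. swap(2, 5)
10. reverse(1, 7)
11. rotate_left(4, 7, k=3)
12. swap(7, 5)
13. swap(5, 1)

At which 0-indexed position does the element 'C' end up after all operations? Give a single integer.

Answer: 2

Derivation:
After 1 (swap(3, 7)): [B, A, H, C, D, F, E, G]
After 2 (reverse(3, 7)): [B, A, H, G, E, F, D, C]
After 3 (reverse(0, 3)): [G, H, A, B, E, F, D, C]
After 4 (reverse(3, 6)): [G, H, A, D, F, E, B, C]
After 5 (reverse(1, 5)): [G, E, F, D, A, H, B, C]
After 6 (swap(5, 6)): [G, E, F, D, A, B, H, C]
After 7 (reverse(2, 4)): [G, E, A, D, F, B, H, C]
After 8 (swap(6, 7)): [G, E, A, D, F, B, C, H]
After 9 (swap(2, 5)): [G, E, B, D, F, A, C, H]
After 10 (reverse(1, 7)): [G, H, C, A, F, D, B, E]
After 11 (rotate_left(4, 7, k=3)): [G, H, C, A, E, F, D, B]
After 12 (swap(7, 5)): [G, H, C, A, E, B, D, F]
After 13 (swap(5, 1)): [G, B, C, A, E, H, D, F]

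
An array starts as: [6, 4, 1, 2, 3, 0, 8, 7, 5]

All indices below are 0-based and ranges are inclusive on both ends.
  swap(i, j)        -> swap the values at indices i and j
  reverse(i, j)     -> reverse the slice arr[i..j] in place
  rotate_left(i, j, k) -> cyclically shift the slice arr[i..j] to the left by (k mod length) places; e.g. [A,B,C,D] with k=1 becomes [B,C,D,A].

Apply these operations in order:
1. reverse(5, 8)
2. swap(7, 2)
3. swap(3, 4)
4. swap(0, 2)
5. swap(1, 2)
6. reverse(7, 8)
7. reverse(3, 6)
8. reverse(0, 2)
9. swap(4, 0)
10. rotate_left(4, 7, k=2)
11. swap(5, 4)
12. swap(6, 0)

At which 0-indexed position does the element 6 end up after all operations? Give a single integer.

Answer: 1

Derivation:
After 1 (reverse(5, 8)): [6, 4, 1, 2, 3, 5, 7, 8, 0]
After 2 (swap(7, 2)): [6, 4, 8, 2, 3, 5, 7, 1, 0]
After 3 (swap(3, 4)): [6, 4, 8, 3, 2, 5, 7, 1, 0]
After 4 (swap(0, 2)): [8, 4, 6, 3, 2, 5, 7, 1, 0]
After 5 (swap(1, 2)): [8, 6, 4, 3, 2, 5, 7, 1, 0]
After 6 (reverse(7, 8)): [8, 6, 4, 3, 2, 5, 7, 0, 1]
After 7 (reverse(3, 6)): [8, 6, 4, 7, 5, 2, 3, 0, 1]
After 8 (reverse(0, 2)): [4, 6, 8, 7, 5, 2, 3, 0, 1]
After 9 (swap(4, 0)): [5, 6, 8, 7, 4, 2, 3, 0, 1]
After 10 (rotate_left(4, 7, k=2)): [5, 6, 8, 7, 3, 0, 4, 2, 1]
After 11 (swap(5, 4)): [5, 6, 8, 7, 0, 3, 4, 2, 1]
After 12 (swap(6, 0)): [4, 6, 8, 7, 0, 3, 5, 2, 1]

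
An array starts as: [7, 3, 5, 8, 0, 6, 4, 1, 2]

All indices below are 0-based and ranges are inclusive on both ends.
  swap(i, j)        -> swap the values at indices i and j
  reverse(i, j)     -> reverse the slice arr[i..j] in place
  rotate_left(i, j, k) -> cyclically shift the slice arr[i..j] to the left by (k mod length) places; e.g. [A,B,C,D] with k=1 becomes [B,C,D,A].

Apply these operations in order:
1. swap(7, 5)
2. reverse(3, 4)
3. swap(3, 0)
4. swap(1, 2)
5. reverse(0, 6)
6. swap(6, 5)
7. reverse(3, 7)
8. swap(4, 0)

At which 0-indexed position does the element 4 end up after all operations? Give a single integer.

Answer: 4

Derivation:
After 1 (swap(7, 5)): [7, 3, 5, 8, 0, 1, 4, 6, 2]
After 2 (reverse(3, 4)): [7, 3, 5, 0, 8, 1, 4, 6, 2]
After 3 (swap(3, 0)): [0, 3, 5, 7, 8, 1, 4, 6, 2]
After 4 (swap(1, 2)): [0, 5, 3, 7, 8, 1, 4, 6, 2]
After 5 (reverse(0, 6)): [4, 1, 8, 7, 3, 5, 0, 6, 2]
After 6 (swap(6, 5)): [4, 1, 8, 7, 3, 0, 5, 6, 2]
After 7 (reverse(3, 7)): [4, 1, 8, 6, 5, 0, 3, 7, 2]
After 8 (swap(4, 0)): [5, 1, 8, 6, 4, 0, 3, 7, 2]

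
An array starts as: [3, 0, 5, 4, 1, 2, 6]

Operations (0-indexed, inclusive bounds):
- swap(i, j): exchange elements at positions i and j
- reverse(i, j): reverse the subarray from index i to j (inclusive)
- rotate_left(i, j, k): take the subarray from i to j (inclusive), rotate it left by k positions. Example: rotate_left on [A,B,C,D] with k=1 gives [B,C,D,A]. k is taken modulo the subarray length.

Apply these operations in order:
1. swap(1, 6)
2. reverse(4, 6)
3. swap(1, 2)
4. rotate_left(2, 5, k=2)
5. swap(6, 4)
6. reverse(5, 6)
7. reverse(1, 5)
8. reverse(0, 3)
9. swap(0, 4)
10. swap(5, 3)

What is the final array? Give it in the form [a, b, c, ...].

After 1 (swap(1, 6)): [3, 6, 5, 4, 1, 2, 0]
After 2 (reverse(4, 6)): [3, 6, 5, 4, 0, 2, 1]
After 3 (swap(1, 2)): [3, 5, 6, 4, 0, 2, 1]
After 4 (rotate_left(2, 5, k=2)): [3, 5, 0, 2, 6, 4, 1]
After 5 (swap(6, 4)): [3, 5, 0, 2, 1, 4, 6]
After 6 (reverse(5, 6)): [3, 5, 0, 2, 1, 6, 4]
After 7 (reverse(1, 5)): [3, 6, 1, 2, 0, 5, 4]
After 8 (reverse(0, 3)): [2, 1, 6, 3, 0, 5, 4]
After 9 (swap(0, 4)): [0, 1, 6, 3, 2, 5, 4]
After 10 (swap(5, 3)): [0, 1, 6, 5, 2, 3, 4]

Answer: [0, 1, 6, 5, 2, 3, 4]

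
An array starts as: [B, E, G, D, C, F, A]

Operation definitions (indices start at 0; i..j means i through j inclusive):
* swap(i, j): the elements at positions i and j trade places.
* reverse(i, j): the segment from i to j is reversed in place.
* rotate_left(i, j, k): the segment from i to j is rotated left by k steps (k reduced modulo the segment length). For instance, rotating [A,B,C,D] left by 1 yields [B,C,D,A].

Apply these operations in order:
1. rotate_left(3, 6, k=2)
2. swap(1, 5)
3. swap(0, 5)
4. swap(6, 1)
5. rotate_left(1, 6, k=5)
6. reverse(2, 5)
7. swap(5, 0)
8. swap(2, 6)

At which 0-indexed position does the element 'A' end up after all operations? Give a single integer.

Answer: 6

Derivation:
After 1 (rotate_left(3, 6, k=2)): [B, E, G, F, A, D, C]
After 2 (swap(1, 5)): [B, D, G, F, A, E, C]
After 3 (swap(0, 5)): [E, D, G, F, A, B, C]
After 4 (swap(6, 1)): [E, C, G, F, A, B, D]
After 5 (rotate_left(1, 6, k=5)): [E, D, C, G, F, A, B]
After 6 (reverse(2, 5)): [E, D, A, F, G, C, B]
After 7 (swap(5, 0)): [C, D, A, F, G, E, B]
After 8 (swap(2, 6)): [C, D, B, F, G, E, A]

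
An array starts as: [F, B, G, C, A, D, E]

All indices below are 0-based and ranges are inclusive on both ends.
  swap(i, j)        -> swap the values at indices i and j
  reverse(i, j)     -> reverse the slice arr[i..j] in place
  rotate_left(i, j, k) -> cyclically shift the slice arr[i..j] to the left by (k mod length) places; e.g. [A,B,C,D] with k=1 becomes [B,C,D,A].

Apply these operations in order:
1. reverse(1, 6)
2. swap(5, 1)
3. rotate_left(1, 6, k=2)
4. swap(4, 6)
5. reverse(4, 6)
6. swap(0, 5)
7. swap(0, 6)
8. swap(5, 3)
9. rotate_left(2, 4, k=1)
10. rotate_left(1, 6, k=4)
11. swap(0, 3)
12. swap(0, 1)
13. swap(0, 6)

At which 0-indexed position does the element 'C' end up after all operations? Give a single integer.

Answer: 0

Derivation:
After 1 (reverse(1, 6)): [F, E, D, A, C, G, B]
After 2 (swap(5, 1)): [F, G, D, A, C, E, B]
After 3 (rotate_left(1, 6, k=2)): [F, A, C, E, B, G, D]
After 4 (swap(4, 6)): [F, A, C, E, D, G, B]
After 5 (reverse(4, 6)): [F, A, C, E, B, G, D]
After 6 (swap(0, 5)): [G, A, C, E, B, F, D]
After 7 (swap(0, 6)): [D, A, C, E, B, F, G]
After 8 (swap(5, 3)): [D, A, C, F, B, E, G]
After 9 (rotate_left(2, 4, k=1)): [D, A, F, B, C, E, G]
After 10 (rotate_left(1, 6, k=4)): [D, E, G, A, F, B, C]
After 11 (swap(0, 3)): [A, E, G, D, F, B, C]
After 12 (swap(0, 1)): [E, A, G, D, F, B, C]
After 13 (swap(0, 6)): [C, A, G, D, F, B, E]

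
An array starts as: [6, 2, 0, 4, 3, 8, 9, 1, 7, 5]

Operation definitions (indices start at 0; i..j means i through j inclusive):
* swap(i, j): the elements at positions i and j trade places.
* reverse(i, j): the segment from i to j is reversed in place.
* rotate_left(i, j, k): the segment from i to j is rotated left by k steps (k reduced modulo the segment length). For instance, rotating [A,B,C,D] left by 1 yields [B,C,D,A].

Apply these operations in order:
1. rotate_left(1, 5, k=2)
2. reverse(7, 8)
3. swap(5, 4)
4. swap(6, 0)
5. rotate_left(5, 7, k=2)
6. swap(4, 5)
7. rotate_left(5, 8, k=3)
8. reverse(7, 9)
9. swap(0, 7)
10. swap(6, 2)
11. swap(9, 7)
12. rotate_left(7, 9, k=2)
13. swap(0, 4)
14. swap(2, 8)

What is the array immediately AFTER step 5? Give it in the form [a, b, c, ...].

Answer: [9, 4, 3, 8, 0, 7, 2, 6, 1, 5]

Derivation:
After 1 (rotate_left(1, 5, k=2)): [6, 4, 3, 8, 2, 0, 9, 1, 7, 5]
After 2 (reverse(7, 8)): [6, 4, 3, 8, 2, 0, 9, 7, 1, 5]
After 3 (swap(5, 4)): [6, 4, 3, 8, 0, 2, 9, 7, 1, 5]
After 4 (swap(6, 0)): [9, 4, 3, 8, 0, 2, 6, 7, 1, 5]
After 5 (rotate_left(5, 7, k=2)): [9, 4, 3, 8, 0, 7, 2, 6, 1, 5]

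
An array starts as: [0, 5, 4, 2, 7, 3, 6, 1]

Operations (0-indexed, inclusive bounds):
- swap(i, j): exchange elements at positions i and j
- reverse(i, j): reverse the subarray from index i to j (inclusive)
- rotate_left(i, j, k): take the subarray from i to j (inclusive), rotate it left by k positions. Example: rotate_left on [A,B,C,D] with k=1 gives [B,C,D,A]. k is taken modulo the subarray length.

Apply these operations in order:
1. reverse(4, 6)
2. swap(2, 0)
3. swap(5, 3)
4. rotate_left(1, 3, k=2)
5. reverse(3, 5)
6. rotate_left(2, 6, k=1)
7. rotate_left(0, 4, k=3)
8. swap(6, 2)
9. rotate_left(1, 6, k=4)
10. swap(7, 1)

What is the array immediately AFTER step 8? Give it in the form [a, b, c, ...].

After 1 (reverse(4, 6)): [0, 5, 4, 2, 6, 3, 7, 1]
After 2 (swap(2, 0)): [4, 5, 0, 2, 6, 3, 7, 1]
After 3 (swap(5, 3)): [4, 5, 0, 3, 6, 2, 7, 1]
After 4 (rotate_left(1, 3, k=2)): [4, 3, 5, 0, 6, 2, 7, 1]
After 5 (reverse(3, 5)): [4, 3, 5, 2, 6, 0, 7, 1]
After 6 (rotate_left(2, 6, k=1)): [4, 3, 2, 6, 0, 7, 5, 1]
After 7 (rotate_left(0, 4, k=3)): [6, 0, 4, 3, 2, 7, 5, 1]
After 8 (swap(6, 2)): [6, 0, 5, 3, 2, 7, 4, 1]

Answer: [6, 0, 5, 3, 2, 7, 4, 1]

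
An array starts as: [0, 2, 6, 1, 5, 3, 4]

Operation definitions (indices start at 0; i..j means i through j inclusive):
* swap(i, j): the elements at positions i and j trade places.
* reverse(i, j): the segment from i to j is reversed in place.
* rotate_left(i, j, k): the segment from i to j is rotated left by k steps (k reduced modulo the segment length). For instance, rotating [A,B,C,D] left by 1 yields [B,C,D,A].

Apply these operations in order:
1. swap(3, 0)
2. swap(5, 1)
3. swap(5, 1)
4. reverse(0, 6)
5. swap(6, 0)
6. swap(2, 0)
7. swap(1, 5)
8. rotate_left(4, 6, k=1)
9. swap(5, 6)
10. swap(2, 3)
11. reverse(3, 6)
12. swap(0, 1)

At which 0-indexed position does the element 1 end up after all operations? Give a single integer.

Answer: 6

Derivation:
After 1 (swap(3, 0)): [1, 2, 6, 0, 5, 3, 4]
After 2 (swap(5, 1)): [1, 3, 6, 0, 5, 2, 4]
After 3 (swap(5, 1)): [1, 2, 6, 0, 5, 3, 4]
After 4 (reverse(0, 6)): [4, 3, 5, 0, 6, 2, 1]
After 5 (swap(6, 0)): [1, 3, 5, 0, 6, 2, 4]
After 6 (swap(2, 0)): [5, 3, 1, 0, 6, 2, 4]
After 7 (swap(1, 5)): [5, 2, 1, 0, 6, 3, 4]
After 8 (rotate_left(4, 6, k=1)): [5, 2, 1, 0, 3, 4, 6]
After 9 (swap(5, 6)): [5, 2, 1, 0, 3, 6, 4]
After 10 (swap(2, 3)): [5, 2, 0, 1, 3, 6, 4]
After 11 (reverse(3, 6)): [5, 2, 0, 4, 6, 3, 1]
After 12 (swap(0, 1)): [2, 5, 0, 4, 6, 3, 1]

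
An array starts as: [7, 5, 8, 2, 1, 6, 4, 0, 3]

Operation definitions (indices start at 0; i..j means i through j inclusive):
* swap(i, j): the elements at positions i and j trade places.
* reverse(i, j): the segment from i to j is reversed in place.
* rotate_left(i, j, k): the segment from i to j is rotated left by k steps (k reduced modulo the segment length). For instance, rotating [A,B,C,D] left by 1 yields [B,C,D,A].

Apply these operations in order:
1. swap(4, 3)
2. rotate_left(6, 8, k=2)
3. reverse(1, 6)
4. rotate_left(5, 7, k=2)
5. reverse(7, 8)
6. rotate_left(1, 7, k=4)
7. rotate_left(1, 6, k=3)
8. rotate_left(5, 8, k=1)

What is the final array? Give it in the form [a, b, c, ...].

Answer: [7, 3, 6, 2, 4, 0, 1, 5, 8]

Derivation:
After 1 (swap(4, 3)): [7, 5, 8, 1, 2, 6, 4, 0, 3]
After 2 (rotate_left(6, 8, k=2)): [7, 5, 8, 1, 2, 6, 3, 4, 0]
After 3 (reverse(1, 6)): [7, 3, 6, 2, 1, 8, 5, 4, 0]
After 4 (rotate_left(5, 7, k=2)): [7, 3, 6, 2, 1, 4, 8, 5, 0]
After 5 (reverse(7, 8)): [7, 3, 6, 2, 1, 4, 8, 0, 5]
After 6 (rotate_left(1, 7, k=4)): [7, 4, 8, 0, 3, 6, 2, 1, 5]
After 7 (rotate_left(1, 6, k=3)): [7, 3, 6, 2, 4, 8, 0, 1, 5]
After 8 (rotate_left(5, 8, k=1)): [7, 3, 6, 2, 4, 0, 1, 5, 8]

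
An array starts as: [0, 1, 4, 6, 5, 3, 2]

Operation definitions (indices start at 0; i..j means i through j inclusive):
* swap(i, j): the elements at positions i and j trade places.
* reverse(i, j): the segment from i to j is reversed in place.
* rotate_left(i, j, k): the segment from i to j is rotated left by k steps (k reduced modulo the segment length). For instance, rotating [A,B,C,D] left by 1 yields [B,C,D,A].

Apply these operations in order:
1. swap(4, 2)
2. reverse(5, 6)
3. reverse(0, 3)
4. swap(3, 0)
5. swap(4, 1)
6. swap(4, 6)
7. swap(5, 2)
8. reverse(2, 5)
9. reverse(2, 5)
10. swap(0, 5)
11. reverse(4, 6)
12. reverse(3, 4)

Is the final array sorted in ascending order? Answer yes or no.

After 1 (swap(4, 2)): [0, 1, 5, 6, 4, 3, 2]
After 2 (reverse(5, 6)): [0, 1, 5, 6, 4, 2, 3]
After 3 (reverse(0, 3)): [6, 5, 1, 0, 4, 2, 3]
After 4 (swap(3, 0)): [0, 5, 1, 6, 4, 2, 3]
After 5 (swap(4, 1)): [0, 4, 1, 6, 5, 2, 3]
After 6 (swap(4, 6)): [0, 4, 1, 6, 3, 2, 5]
After 7 (swap(5, 2)): [0, 4, 2, 6, 3, 1, 5]
After 8 (reverse(2, 5)): [0, 4, 1, 3, 6, 2, 5]
After 9 (reverse(2, 5)): [0, 4, 2, 6, 3, 1, 5]
After 10 (swap(0, 5)): [1, 4, 2, 6, 3, 0, 5]
After 11 (reverse(4, 6)): [1, 4, 2, 6, 5, 0, 3]
After 12 (reverse(3, 4)): [1, 4, 2, 5, 6, 0, 3]

Answer: no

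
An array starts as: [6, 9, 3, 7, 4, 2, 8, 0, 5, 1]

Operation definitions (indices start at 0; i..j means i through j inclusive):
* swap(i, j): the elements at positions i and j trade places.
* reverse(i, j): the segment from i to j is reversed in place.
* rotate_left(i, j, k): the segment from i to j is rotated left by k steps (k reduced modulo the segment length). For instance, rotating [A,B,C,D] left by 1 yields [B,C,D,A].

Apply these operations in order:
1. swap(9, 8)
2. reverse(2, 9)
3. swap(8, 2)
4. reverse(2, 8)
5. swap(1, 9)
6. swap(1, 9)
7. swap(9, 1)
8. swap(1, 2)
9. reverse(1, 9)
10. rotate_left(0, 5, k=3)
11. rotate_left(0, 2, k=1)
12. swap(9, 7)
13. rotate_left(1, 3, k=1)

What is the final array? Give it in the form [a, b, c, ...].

Answer: [0, 1, 6, 8, 9, 7, 2, 5, 3, 4]

Derivation:
After 1 (swap(9, 8)): [6, 9, 3, 7, 4, 2, 8, 0, 1, 5]
After 2 (reverse(2, 9)): [6, 9, 5, 1, 0, 8, 2, 4, 7, 3]
After 3 (swap(8, 2)): [6, 9, 7, 1, 0, 8, 2, 4, 5, 3]
After 4 (reverse(2, 8)): [6, 9, 5, 4, 2, 8, 0, 1, 7, 3]
After 5 (swap(1, 9)): [6, 3, 5, 4, 2, 8, 0, 1, 7, 9]
After 6 (swap(1, 9)): [6, 9, 5, 4, 2, 8, 0, 1, 7, 3]
After 7 (swap(9, 1)): [6, 3, 5, 4, 2, 8, 0, 1, 7, 9]
After 8 (swap(1, 2)): [6, 5, 3, 4, 2, 8, 0, 1, 7, 9]
After 9 (reverse(1, 9)): [6, 9, 7, 1, 0, 8, 2, 4, 3, 5]
After 10 (rotate_left(0, 5, k=3)): [1, 0, 8, 6, 9, 7, 2, 4, 3, 5]
After 11 (rotate_left(0, 2, k=1)): [0, 8, 1, 6, 9, 7, 2, 4, 3, 5]
After 12 (swap(9, 7)): [0, 8, 1, 6, 9, 7, 2, 5, 3, 4]
After 13 (rotate_left(1, 3, k=1)): [0, 1, 6, 8, 9, 7, 2, 5, 3, 4]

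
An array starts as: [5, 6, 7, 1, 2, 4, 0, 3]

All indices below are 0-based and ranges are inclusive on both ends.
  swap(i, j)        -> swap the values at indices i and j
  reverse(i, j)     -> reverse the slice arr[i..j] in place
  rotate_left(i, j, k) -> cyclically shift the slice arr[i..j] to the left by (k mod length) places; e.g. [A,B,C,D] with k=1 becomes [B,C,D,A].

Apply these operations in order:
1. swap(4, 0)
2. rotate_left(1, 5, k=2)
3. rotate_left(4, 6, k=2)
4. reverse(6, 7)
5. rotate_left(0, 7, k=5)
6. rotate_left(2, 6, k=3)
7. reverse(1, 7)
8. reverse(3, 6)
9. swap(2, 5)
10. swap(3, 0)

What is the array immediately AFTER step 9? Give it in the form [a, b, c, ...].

After 1 (swap(4, 0)): [2, 6, 7, 1, 5, 4, 0, 3]
After 2 (rotate_left(1, 5, k=2)): [2, 1, 5, 4, 6, 7, 0, 3]
After 3 (rotate_left(4, 6, k=2)): [2, 1, 5, 4, 0, 6, 7, 3]
After 4 (reverse(6, 7)): [2, 1, 5, 4, 0, 6, 3, 7]
After 5 (rotate_left(0, 7, k=5)): [6, 3, 7, 2, 1, 5, 4, 0]
After 6 (rotate_left(2, 6, k=3)): [6, 3, 5, 4, 7, 2, 1, 0]
After 7 (reverse(1, 7)): [6, 0, 1, 2, 7, 4, 5, 3]
After 8 (reverse(3, 6)): [6, 0, 1, 5, 4, 7, 2, 3]
After 9 (swap(2, 5)): [6, 0, 7, 5, 4, 1, 2, 3]

Answer: [6, 0, 7, 5, 4, 1, 2, 3]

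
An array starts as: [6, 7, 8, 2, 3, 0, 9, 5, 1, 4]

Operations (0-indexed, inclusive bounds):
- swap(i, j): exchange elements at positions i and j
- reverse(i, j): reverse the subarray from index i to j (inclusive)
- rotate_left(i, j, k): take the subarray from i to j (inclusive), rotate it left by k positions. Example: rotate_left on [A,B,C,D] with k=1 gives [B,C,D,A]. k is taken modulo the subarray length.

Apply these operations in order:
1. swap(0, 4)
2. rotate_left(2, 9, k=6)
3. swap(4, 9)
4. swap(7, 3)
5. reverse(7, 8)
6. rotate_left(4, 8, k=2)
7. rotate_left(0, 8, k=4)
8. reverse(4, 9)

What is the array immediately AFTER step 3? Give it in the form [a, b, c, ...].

After 1 (swap(0, 4)): [3, 7, 8, 2, 6, 0, 9, 5, 1, 4]
After 2 (rotate_left(2, 9, k=6)): [3, 7, 1, 4, 8, 2, 6, 0, 9, 5]
After 3 (swap(4, 9)): [3, 7, 1, 4, 5, 2, 6, 0, 9, 8]

Answer: [3, 7, 1, 4, 5, 2, 6, 0, 9, 8]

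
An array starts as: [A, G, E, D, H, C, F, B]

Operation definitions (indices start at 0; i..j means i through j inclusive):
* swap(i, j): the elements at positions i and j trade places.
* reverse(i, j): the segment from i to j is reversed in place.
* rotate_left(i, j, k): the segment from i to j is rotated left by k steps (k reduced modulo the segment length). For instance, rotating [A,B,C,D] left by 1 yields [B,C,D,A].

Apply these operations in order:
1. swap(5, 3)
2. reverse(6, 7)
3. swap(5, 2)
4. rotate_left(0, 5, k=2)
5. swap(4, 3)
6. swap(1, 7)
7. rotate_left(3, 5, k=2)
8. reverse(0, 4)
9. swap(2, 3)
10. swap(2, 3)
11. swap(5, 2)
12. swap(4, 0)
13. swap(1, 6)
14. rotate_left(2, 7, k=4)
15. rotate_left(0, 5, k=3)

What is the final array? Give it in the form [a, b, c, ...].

After 1 (swap(5, 3)): [A, G, E, C, H, D, F, B]
After 2 (reverse(6, 7)): [A, G, E, C, H, D, B, F]
After 3 (swap(5, 2)): [A, G, D, C, H, E, B, F]
After 4 (rotate_left(0, 5, k=2)): [D, C, H, E, A, G, B, F]
After 5 (swap(4, 3)): [D, C, H, A, E, G, B, F]
After 6 (swap(1, 7)): [D, F, H, A, E, G, B, C]
After 7 (rotate_left(3, 5, k=2)): [D, F, H, G, A, E, B, C]
After 8 (reverse(0, 4)): [A, G, H, F, D, E, B, C]
After 9 (swap(2, 3)): [A, G, F, H, D, E, B, C]
After 10 (swap(2, 3)): [A, G, H, F, D, E, B, C]
After 11 (swap(5, 2)): [A, G, E, F, D, H, B, C]
After 12 (swap(4, 0)): [D, G, E, F, A, H, B, C]
After 13 (swap(1, 6)): [D, B, E, F, A, H, G, C]
After 14 (rotate_left(2, 7, k=4)): [D, B, G, C, E, F, A, H]
After 15 (rotate_left(0, 5, k=3)): [C, E, F, D, B, G, A, H]

Answer: [C, E, F, D, B, G, A, H]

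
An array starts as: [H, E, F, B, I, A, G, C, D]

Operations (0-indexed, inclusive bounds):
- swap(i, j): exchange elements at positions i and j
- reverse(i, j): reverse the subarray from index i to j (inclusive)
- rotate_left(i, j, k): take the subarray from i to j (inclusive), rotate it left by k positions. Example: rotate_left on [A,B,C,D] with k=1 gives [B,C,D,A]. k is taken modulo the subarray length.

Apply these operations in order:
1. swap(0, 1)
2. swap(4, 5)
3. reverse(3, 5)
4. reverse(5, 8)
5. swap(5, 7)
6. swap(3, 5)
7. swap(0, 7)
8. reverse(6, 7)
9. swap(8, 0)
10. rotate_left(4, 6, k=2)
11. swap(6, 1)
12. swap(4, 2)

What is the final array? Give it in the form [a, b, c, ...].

After 1 (swap(0, 1)): [E, H, F, B, I, A, G, C, D]
After 2 (swap(4, 5)): [E, H, F, B, A, I, G, C, D]
After 3 (reverse(3, 5)): [E, H, F, I, A, B, G, C, D]
After 4 (reverse(5, 8)): [E, H, F, I, A, D, C, G, B]
After 5 (swap(5, 7)): [E, H, F, I, A, G, C, D, B]
After 6 (swap(3, 5)): [E, H, F, G, A, I, C, D, B]
After 7 (swap(0, 7)): [D, H, F, G, A, I, C, E, B]
After 8 (reverse(6, 7)): [D, H, F, G, A, I, E, C, B]
After 9 (swap(8, 0)): [B, H, F, G, A, I, E, C, D]
After 10 (rotate_left(4, 6, k=2)): [B, H, F, G, E, A, I, C, D]
After 11 (swap(6, 1)): [B, I, F, G, E, A, H, C, D]
After 12 (swap(4, 2)): [B, I, E, G, F, A, H, C, D]

Answer: [B, I, E, G, F, A, H, C, D]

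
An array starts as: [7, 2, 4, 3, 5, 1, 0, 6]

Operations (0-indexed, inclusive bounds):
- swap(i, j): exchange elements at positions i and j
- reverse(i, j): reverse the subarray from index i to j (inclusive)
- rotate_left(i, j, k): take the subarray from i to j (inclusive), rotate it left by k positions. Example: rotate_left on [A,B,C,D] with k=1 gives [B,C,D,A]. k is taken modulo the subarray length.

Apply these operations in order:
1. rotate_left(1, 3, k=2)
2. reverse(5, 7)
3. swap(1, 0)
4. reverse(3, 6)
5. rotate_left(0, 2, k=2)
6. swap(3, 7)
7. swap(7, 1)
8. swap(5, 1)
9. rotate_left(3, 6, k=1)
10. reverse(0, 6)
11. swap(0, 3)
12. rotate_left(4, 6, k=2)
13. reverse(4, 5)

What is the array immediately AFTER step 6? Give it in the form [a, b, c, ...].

After 1 (rotate_left(1, 3, k=2)): [7, 3, 2, 4, 5, 1, 0, 6]
After 2 (reverse(5, 7)): [7, 3, 2, 4, 5, 6, 0, 1]
After 3 (swap(1, 0)): [3, 7, 2, 4, 5, 6, 0, 1]
After 4 (reverse(3, 6)): [3, 7, 2, 0, 6, 5, 4, 1]
After 5 (rotate_left(0, 2, k=2)): [2, 3, 7, 0, 6, 5, 4, 1]
After 6 (swap(3, 7)): [2, 3, 7, 1, 6, 5, 4, 0]

Answer: [2, 3, 7, 1, 6, 5, 4, 0]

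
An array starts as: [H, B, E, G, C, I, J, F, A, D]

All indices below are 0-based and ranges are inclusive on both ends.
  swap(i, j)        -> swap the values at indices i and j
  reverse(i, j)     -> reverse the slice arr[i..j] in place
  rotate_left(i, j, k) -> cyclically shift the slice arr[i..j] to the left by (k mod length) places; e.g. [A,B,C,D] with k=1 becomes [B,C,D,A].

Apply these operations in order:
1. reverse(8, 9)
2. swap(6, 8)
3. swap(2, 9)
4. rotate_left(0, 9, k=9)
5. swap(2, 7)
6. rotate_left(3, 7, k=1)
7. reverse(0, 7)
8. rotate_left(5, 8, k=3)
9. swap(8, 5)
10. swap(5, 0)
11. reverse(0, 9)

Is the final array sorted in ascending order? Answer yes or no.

Answer: no

Derivation:
After 1 (reverse(8, 9)): [H, B, E, G, C, I, J, F, D, A]
After 2 (swap(6, 8)): [H, B, E, G, C, I, D, F, J, A]
After 3 (swap(2, 9)): [H, B, A, G, C, I, D, F, J, E]
After 4 (rotate_left(0, 9, k=9)): [E, H, B, A, G, C, I, D, F, J]
After 5 (swap(2, 7)): [E, H, D, A, G, C, I, B, F, J]
After 6 (rotate_left(3, 7, k=1)): [E, H, D, G, C, I, B, A, F, J]
After 7 (reverse(0, 7)): [A, B, I, C, G, D, H, E, F, J]
After 8 (rotate_left(5, 8, k=3)): [A, B, I, C, G, F, D, H, E, J]
After 9 (swap(8, 5)): [A, B, I, C, G, E, D, H, F, J]
After 10 (swap(5, 0)): [E, B, I, C, G, A, D, H, F, J]
After 11 (reverse(0, 9)): [J, F, H, D, A, G, C, I, B, E]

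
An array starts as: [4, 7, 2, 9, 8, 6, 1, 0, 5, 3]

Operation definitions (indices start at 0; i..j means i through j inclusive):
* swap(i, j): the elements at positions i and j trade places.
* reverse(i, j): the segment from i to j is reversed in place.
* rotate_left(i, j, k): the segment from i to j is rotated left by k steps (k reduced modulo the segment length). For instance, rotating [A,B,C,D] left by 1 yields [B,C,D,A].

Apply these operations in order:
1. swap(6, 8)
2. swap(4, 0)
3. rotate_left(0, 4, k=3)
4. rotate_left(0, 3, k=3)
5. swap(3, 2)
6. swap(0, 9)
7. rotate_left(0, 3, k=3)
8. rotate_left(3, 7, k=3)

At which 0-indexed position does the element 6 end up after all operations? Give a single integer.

Answer: 7

Derivation:
After 1 (swap(6, 8)): [4, 7, 2, 9, 8, 6, 5, 0, 1, 3]
After 2 (swap(4, 0)): [8, 7, 2, 9, 4, 6, 5, 0, 1, 3]
After 3 (rotate_left(0, 4, k=3)): [9, 4, 8, 7, 2, 6, 5, 0, 1, 3]
After 4 (rotate_left(0, 3, k=3)): [7, 9, 4, 8, 2, 6, 5, 0, 1, 3]
After 5 (swap(3, 2)): [7, 9, 8, 4, 2, 6, 5, 0, 1, 3]
After 6 (swap(0, 9)): [3, 9, 8, 4, 2, 6, 5, 0, 1, 7]
After 7 (rotate_left(0, 3, k=3)): [4, 3, 9, 8, 2, 6, 5, 0, 1, 7]
After 8 (rotate_left(3, 7, k=3)): [4, 3, 9, 5, 0, 8, 2, 6, 1, 7]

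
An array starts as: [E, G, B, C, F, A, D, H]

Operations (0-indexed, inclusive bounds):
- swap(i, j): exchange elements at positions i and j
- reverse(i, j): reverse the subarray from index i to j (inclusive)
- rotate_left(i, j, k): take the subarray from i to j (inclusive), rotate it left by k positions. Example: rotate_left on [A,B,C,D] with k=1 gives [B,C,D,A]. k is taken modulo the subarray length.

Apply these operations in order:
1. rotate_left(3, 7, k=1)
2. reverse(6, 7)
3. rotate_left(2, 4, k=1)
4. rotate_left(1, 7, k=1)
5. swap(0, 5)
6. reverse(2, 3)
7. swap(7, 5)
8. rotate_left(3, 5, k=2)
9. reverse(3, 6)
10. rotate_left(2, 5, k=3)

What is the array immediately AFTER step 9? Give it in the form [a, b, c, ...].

After 1 (rotate_left(3, 7, k=1)): [E, G, B, F, A, D, H, C]
After 2 (reverse(6, 7)): [E, G, B, F, A, D, C, H]
After 3 (rotate_left(2, 4, k=1)): [E, G, F, A, B, D, C, H]
After 4 (rotate_left(1, 7, k=1)): [E, F, A, B, D, C, H, G]
After 5 (swap(0, 5)): [C, F, A, B, D, E, H, G]
After 6 (reverse(2, 3)): [C, F, B, A, D, E, H, G]
After 7 (swap(7, 5)): [C, F, B, A, D, G, H, E]
After 8 (rotate_left(3, 5, k=2)): [C, F, B, G, A, D, H, E]
After 9 (reverse(3, 6)): [C, F, B, H, D, A, G, E]

Answer: [C, F, B, H, D, A, G, E]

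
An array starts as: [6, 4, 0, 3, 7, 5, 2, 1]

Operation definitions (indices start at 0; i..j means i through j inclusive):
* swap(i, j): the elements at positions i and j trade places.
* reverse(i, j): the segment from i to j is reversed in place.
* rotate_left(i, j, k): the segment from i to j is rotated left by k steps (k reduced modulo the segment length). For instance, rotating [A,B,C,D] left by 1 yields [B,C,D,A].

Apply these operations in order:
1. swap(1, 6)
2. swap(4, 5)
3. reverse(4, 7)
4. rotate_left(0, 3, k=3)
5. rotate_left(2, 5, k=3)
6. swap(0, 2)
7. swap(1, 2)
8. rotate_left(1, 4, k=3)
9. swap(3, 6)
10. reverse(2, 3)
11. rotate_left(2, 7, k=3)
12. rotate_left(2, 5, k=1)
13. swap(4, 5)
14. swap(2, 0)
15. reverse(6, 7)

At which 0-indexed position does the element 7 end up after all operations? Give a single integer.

Answer: 5

Derivation:
After 1 (swap(1, 6)): [6, 2, 0, 3, 7, 5, 4, 1]
After 2 (swap(4, 5)): [6, 2, 0, 3, 5, 7, 4, 1]
After 3 (reverse(4, 7)): [6, 2, 0, 3, 1, 4, 7, 5]
After 4 (rotate_left(0, 3, k=3)): [3, 6, 2, 0, 1, 4, 7, 5]
After 5 (rotate_left(2, 5, k=3)): [3, 6, 4, 2, 0, 1, 7, 5]
After 6 (swap(0, 2)): [4, 6, 3, 2, 0, 1, 7, 5]
After 7 (swap(1, 2)): [4, 3, 6, 2, 0, 1, 7, 5]
After 8 (rotate_left(1, 4, k=3)): [4, 0, 3, 6, 2, 1, 7, 5]
After 9 (swap(3, 6)): [4, 0, 3, 7, 2, 1, 6, 5]
After 10 (reverse(2, 3)): [4, 0, 7, 3, 2, 1, 6, 5]
After 11 (rotate_left(2, 7, k=3)): [4, 0, 1, 6, 5, 7, 3, 2]
After 12 (rotate_left(2, 5, k=1)): [4, 0, 6, 5, 7, 1, 3, 2]
After 13 (swap(4, 5)): [4, 0, 6, 5, 1, 7, 3, 2]
After 14 (swap(2, 0)): [6, 0, 4, 5, 1, 7, 3, 2]
After 15 (reverse(6, 7)): [6, 0, 4, 5, 1, 7, 2, 3]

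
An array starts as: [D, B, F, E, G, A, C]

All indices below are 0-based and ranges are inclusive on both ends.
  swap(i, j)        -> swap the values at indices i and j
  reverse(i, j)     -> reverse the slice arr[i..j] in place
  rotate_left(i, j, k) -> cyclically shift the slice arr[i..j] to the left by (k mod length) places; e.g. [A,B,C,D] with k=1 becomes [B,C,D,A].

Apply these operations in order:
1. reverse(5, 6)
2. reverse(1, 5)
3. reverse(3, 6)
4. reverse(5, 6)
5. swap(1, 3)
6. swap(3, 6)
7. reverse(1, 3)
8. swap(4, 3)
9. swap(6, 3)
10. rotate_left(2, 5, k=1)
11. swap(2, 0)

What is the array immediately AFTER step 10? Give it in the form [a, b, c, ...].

Answer: [D, F, C, A, E, G, B]

Derivation:
After 1 (reverse(5, 6)): [D, B, F, E, G, C, A]
After 2 (reverse(1, 5)): [D, C, G, E, F, B, A]
After 3 (reverse(3, 6)): [D, C, G, A, B, F, E]
After 4 (reverse(5, 6)): [D, C, G, A, B, E, F]
After 5 (swap(1, 3)): [D, A, G, C, B, E, F]
After 6 (swap(3, 6)): [D, A, G, F, B, E, C]
After 7 (reverse(1, 3)): [D, F, G, A, B, E, C]
After 8 (swap(4, 3)): [D, F, G, B, A, E, C]
After 9 (swap(6, 3)): [D, F, G, C, A, E, B]
After 10 (rotate_left(2, 5, k=1)): [D, F, C, A, E, G, B]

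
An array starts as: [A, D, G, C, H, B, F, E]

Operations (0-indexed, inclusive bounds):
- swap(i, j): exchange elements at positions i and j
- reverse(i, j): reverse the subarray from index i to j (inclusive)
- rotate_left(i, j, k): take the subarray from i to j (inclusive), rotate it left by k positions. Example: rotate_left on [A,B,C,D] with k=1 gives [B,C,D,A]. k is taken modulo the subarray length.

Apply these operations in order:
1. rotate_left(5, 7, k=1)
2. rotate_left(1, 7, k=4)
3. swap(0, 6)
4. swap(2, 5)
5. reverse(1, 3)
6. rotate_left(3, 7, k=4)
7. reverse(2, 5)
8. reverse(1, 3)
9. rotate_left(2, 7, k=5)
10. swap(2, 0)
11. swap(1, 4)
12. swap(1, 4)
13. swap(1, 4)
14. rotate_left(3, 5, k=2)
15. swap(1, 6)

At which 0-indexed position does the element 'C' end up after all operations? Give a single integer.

Answer: 2

Derivation:
After 1 (rotate_left(5, 7, k=1)): [A, D, G, C, H, F, E, B]
After 2 (rotate_left(1, 7, k=4)): [A, F, E, B, D, G, C, H]
After 3 (swap(0, 6)): [C, F, E, B, D, G, A, H]
After 4 (swap(2, 5)): [C, F, G, B, D, E, A, H]
After 5 (reverse(1, 3)): [C, B, G, F, D, E, A, H]
After 6 (rotate_left(3, 7, k=4)): [C, B, G, H, F, D, E, A]
After 7 (reverse(2, 5)): [C, B, D, F, H, G, E, A]
After 8 (reverse(1, 3)): [C, F, D, B, H, G, E, A]
After 9 (rotate_left(2, 7, k=5)): [C, F, A, D, B, H, G, E]
After 10 (swap(2, 0)): [A, F, C, D, B, H, G, E]
After 11 (swap(1, 4)): [A, B, C, D, F, H, G, E]
After 12 (swap(1, 4)): [A, F, C, D, B, H, G, E]
After 13 (swap(1, 4)): [A, B, C, D, F, H, G, E]
After 14 (rotate_left(3, 5, k=2)): [A, B, C, H, D, F, G, E]
After 15 (swap(1, 6)): [A, G, C, H, D, F, B, E]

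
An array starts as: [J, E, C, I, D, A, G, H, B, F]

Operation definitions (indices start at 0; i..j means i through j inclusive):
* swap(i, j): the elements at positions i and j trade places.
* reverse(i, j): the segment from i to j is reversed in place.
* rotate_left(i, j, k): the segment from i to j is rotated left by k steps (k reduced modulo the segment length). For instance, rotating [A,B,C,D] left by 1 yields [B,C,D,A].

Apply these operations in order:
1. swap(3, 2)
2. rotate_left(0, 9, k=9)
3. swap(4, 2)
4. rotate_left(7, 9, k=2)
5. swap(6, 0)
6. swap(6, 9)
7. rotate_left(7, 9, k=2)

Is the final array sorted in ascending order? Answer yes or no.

Answer: no

Derivation:
After 1 (swap(3, 2)): [J, E, I, C, D, A, G, H, B, F]
After 2 (rotate_left(0, 9, k=9)): [F, J, E, I, C, D, A, G, H, B]
After 3 (swap(4, 2)): [F, J, C, I, E, D, A, G, H, B]
After 4 (rotate_left(7, 9, k=2)): [F, J, C, I, E, D, A, B, G, H]
After 5 (swap(6, 0)): [A, J, C, I, E, D, F, B, G, H]
After 6 (swap(6, 9)): [A, J, C, I, E, D, H, B, G, F]
After 7 (rotate_left(7, 9, k=2)): [A, J, C, I, E, D, H, F, B, G]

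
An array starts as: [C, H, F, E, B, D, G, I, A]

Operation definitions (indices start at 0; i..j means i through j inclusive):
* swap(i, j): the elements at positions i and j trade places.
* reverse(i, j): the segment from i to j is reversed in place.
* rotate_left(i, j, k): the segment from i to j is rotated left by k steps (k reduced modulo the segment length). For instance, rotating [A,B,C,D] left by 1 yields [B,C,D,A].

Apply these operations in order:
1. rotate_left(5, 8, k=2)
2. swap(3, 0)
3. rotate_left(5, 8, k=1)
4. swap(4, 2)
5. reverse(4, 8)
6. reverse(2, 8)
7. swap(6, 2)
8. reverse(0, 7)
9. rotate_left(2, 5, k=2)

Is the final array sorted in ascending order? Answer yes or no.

After 1 (rotate_left(5, 8, k=2)): [C, H, F, E, B, I, A, D, G]
After 2 (swap(3, 0)): [E, H, F, C, B, I, A, D, G]
After 3 (rotate_left(5, 8, k=1)): [E, H, F, C, B, A, D, G, I]
After 4 (swap(4, 2)): [E, H, B, C, F, A, D, G, I]
After 5 (reverse(4, 8)): [E, H, B, C, I, G, D, A, F]
After 6 (reverse(2, 8)): [E, H, F, A, D, G, I, C, B]
After 7 (swap(6, 2)): [E, H, I, A, D, G, F, C, B]
After 8 (reverse(0, 7)): [C, F, G, D, A, I, H, E, B]
After 9 (rotate_left(2, 5, k=2)): [C, F, A, I, G, D, H, E, B]

Answer: no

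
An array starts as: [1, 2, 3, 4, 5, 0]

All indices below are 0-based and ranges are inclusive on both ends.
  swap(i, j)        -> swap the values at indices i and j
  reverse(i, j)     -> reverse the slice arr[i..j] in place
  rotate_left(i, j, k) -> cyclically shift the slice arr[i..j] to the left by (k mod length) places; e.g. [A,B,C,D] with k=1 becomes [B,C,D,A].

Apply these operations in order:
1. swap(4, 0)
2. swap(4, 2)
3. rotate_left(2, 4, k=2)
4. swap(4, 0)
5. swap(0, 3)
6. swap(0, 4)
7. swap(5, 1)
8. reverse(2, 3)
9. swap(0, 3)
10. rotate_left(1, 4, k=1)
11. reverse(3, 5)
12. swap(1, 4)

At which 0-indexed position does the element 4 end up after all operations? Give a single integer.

Answer: 4

Derivation:
After 1 (swap(4, 0)): [5, 2, 3, 4, 1, 0]
After 2 (swap(4, 2)): [5, 2, 1, 4, 3, 0]
After 3 (rotate_left(2, 4, k=2)): [5, 2, 3, 1, 4, 0]
After 4 (swap(4, 0)): [4, 2, 3, 1, 5, 0]
After 5 (swap(0, 3)): [1, 2, 3, 4, 5, 0]
After 6 (swap(0, 4)): [5, 2, 3, 4, 1, 0]
After 7 (swap(5, 1)): [5, 0, 3, 4, 1, 2]
After 8 (reverse(2, 3)): [5, 0, 4, 3, 1, 2]
After 9 (swap(0, 3)): [3, 0, 4, 5, 1, 2]
After 10 (rotate_left(1, 4, k=1)): [3, 4, 5, 1, 0, 2]
After 11 (reverse(3, 5)): [3, 4, 5, 2, 0, 1]
After 12 (swap(1, 4)): [3, 0, 5, 2, 4, 1]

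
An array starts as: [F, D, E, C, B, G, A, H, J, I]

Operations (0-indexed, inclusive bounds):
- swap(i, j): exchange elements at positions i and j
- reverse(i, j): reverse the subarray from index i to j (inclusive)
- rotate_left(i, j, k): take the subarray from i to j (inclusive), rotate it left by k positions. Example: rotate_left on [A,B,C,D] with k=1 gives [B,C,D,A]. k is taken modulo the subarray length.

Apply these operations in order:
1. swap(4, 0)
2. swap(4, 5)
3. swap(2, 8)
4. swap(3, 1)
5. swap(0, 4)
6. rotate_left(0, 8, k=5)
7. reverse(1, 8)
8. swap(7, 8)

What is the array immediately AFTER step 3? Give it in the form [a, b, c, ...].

After 1 (swap(4, 0)): [B, D, E, C, F, G, A, H, J, I]
After 2 (swap(4, 5)): [B, D, E, C, G, F, A, H, J, I]
After 3 (swap(2, 8)): [B, D, J, C, G, F, A, H, E, I]

Answer: [B, D, J, C, G, F, A, H, E, I]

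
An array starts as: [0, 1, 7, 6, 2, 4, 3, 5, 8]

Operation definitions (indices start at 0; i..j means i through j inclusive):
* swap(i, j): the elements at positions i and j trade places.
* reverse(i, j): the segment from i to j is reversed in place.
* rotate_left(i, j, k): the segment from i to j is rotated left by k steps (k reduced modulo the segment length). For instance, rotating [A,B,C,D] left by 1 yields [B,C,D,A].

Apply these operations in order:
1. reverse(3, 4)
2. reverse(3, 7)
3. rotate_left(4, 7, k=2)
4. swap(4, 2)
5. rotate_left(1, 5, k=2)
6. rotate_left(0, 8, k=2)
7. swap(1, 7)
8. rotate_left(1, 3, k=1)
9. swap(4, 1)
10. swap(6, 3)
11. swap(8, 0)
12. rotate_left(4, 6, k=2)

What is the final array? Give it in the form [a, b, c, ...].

After 1 (reverse(3, 4)): [0, 1, 7, 2, 6, 4, 3, 5, 8]
After 2 (reverse(3, 7)): [0, 1, 7, 5, 3, 4, 6, 2, 8]
After 3 (rotate_left(4, 7, k=2)): [0, 1, 7, 5, 6, 2, 3, 4, 8]
After 4 (swap(4, 2)): [0, 1, 6, 5, 7, 2, 3, 4, 8]
After 5 (rotate_left(1, 5, k=2)): [0, 5, 7, 2, 1, 6, 3, 4, 8]
After 6 (rotate_left(0, 8, k=2)): [7, 2, 1, 6, 3, 4, 8, 0, 5]
After 7 (swap(1, 7)): [7, 0, 1, 6, 3, 4, 8, 2, 5]
After 8 (rotate_left(1, 3, k=1)): [7, 1, 6, 0, 3, 4, 8, 2, 5]
After 9 (swap(4, 1)): [7, 3, 6, 0, 1, 4, 8, 2, 5]
After 10 (swap(6, 3)): [7, 3, 6, 8, 1, 4, 0, 2, 5]
After 11 (swap(8, 0)): [5, 3, 6, 8, 1, 4, 0, 2, 7]
After 12 (rotate_left(4, 6, k=2)): [5, 3, 6, 8, 0, 1, 4, 2, 7]

Answer: [5, 3, 6, 8, 0, 1, 4, 2, 7]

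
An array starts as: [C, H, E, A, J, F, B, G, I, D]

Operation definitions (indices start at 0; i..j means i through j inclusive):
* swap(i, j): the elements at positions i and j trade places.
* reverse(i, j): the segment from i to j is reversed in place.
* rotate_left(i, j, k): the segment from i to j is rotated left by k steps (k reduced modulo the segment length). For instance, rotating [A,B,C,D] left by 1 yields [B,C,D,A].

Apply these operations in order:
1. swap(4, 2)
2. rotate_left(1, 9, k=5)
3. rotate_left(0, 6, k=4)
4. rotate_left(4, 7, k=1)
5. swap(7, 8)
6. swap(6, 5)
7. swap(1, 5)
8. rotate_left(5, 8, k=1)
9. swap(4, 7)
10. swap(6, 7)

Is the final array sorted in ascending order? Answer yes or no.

Answer: no

Derivation:
After 1 (swap(4, 2)): [C, H, J, A, E, F, B, G, I, D]
After 2 (rotate_left(1, 9, k=5)): [C, B, G, I, D, H, J, A, E, F]
After 3 (rotate_left(0, 6, k=4)): [D, H, J, C, B, G, I, A, E, F]
After 4 (rotate_left(4, 7, k=1)): [D, H, J, C, G, I, A, B, E, F]
After 5 (swap(7, 8)): [D, H, J, C, G, I, A, E, B, F]
After 6 (swap(6, 5)): [D, H, J, C, G, A, I, E, B, F]
After 7 (swap(1, 5)): [D, A, J, C, G, H, I, E, B, F]
After 8 (rotate_left(5, 8, k=1)): [D, A, J, C, G, I, E, B, H, F]
After 9 (swap(4, 7)): [D, A, J, C, B, I, E, G, H, F]
After 10 (swap(6, 7)): [D, A, J, C, B, I, G, E, H, F]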